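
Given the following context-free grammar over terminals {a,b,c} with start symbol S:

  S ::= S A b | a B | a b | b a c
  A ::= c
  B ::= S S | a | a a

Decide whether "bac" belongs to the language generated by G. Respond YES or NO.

Convert to CNF:
  S -> S X3 | T0 B | T0 T1 | T1 X4
  A -> c
  B -> S S | T0 T0 | a
  T0 -> a
  T1 -> b
  T2 -> c
  X3 -> A T1
  X4 -> T0 T2

Fill CYK table bottom-up:
  [0..0]={T1}  "b"  orig:{}
  [1..1]={B,T0}  "a"  orig:{B}
  [2..2]={A,T2}  "c"  orig:{A}
  [0..1]=∅  "ba"
  [1..2]={X4}  "ac"  orig:{}
  [0..2]={S}  "bac"

S ∈ T[0,2] ⇒ YES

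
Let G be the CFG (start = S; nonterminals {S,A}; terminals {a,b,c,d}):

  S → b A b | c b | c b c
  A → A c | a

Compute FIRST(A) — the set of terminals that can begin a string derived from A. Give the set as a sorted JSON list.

FIRST sets, iterate to fixpoint:
round 1:
  A via A→a: +{a}
  S via S→b A b: +{b}
  S via S→c b: +{c}
  FIRST[S]={b,c}  FIRST[A]={a}
round 2: (no change)
  FIRST[S]={b,c}  FIRST[A]={a}

FIRST(A) = ["a"]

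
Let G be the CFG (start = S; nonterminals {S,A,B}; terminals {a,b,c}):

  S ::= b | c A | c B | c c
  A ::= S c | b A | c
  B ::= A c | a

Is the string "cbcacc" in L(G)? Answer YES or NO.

CNF form of G:
  S -> T0 A | T0 B | T0 T0 | b
  A -> S T0 | T1 A | c
  B -> A T0 | a
  T0 -> c
  T1 -> b

Fill CYK table bottom-up:
  T[0,0] 'c' = {A,T0}  orig:{A}
  T[1,1] 'b' = {S,T1}  orig:{S}
  T[2,2] 'c' = {A,T0}  orig:{A}
  T[3,3] 'a' = {B}
  T[4,4] 'c' = {A,T0}  orig:{A}
  T[5,5] 'c' = {A,T0}  orig:{A}
  T[0,1] 'cb' = ∅
  T[1,2] 'bc' = {A}
  T[2,3] 'ca' = {S}
  T[3,4] 'ac' = ∅
  T[4,5] 'cc' = {B,S}
  T[0,2] 'cbc' = {S}
  T[1,3] 'bca' = ∅
  T[2,4] 'cac' = {A}
  T[3,5] 'acc' = ∅
  T[0,3] 'cbca' = ∅
  T[1,4] 'bcac' = {A}
  T[2,5] 'cacc' = {B}
  T[0,4] 'cbcac' = {S}
  T[1,5] 'bcacc' = {B}
  T[0,5] 'cbcacc' = {A,S}

S ∈ T[0,5] ⇒ YES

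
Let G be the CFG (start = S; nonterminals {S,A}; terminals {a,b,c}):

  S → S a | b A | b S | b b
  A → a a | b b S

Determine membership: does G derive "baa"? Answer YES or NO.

Convert to CNF:
  S -> S T0 | T1 A | T1 S | T1 T1
  A -> T0 T0 | T1 X2
  T0 -> a
  T1 -> b
  X2 -> T1 S

CYK table (by increasing span):
  T[0,0] 'b' = {T1}  orig:{}
  T[1,1] 'a' = {T0}  orig:{}
  T[2,2] 'a' = {T0}  orig:{}
  T[0,1] 'ba' = ∅
  T[1,2] 'aa' = {A}
  T[0,2] 'baa' = {S}

S ∈ T[0,2] ⇒ YES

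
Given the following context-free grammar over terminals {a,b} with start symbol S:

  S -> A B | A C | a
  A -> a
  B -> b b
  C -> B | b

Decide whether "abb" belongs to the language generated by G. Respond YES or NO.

CNF form of G:
  S -> A B | A C | a
  A -> a
  B -> T0 T0
  C -> T0 T0 | b
  T0 -> b

CYK fill:
  [0..0]={A,S}  "a"
  [1..1]={C,T0}  "b"  orig:{C}
  [2..2]={C,T0}  "b"  orig:{C}
  [0..1]={S}  "ab"
  [1..2]={B,C}  "bb"
  [0..2]={S}  "abb"

S ∈ T[0,2] ⇒ YES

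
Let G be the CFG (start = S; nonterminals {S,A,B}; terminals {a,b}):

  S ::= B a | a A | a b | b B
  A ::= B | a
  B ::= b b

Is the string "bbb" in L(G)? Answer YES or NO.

Convert to CNF:
  S -> B T1 | T0 B | T1 A | T1 T0
  A -> T0 T0 | a
  B -> T0 T0
  T0 -> b
  T1 -> a

Fill CYK table bottom-up:
  T[0,0] 'b' = {T0}  orig:{}
  T[1,1] 'b' = {T0}  orig:{}
  T[2,2] 'b' = {T0}  orig:{}
  T[0,1] 'bb' = {A,B}
  T[1,2] 'bb' = {A,B}
  T[0,2] 'bbb' = {S}

S ∈ T[0,2] ⇒ YES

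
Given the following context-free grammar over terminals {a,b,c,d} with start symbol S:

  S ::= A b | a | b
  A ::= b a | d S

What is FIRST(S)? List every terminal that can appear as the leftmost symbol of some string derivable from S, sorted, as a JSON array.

FIRST sets, iterate to fixpoint:
pass 1:
  A via A→b a: +{b}
  A via A→d S: +{d}
  S via S→A b: +{b,d}
  S via S→a: +{a}
  FIRST[S]={a,b,d}  FIRST[A]={b,d}
pass 2: — fixpoint
  FIRST[S]={a,b,d}  FIRST[A]={b,d}

FIRST(S) = ["a", "b", "d"]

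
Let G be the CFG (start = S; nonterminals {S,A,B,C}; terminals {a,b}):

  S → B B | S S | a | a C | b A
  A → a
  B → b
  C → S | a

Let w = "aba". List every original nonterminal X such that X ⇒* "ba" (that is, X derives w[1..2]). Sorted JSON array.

CNF form of G:
  S -> B B | S S | T0 C | T1 A | a
  A -> a
  B -> b
  C -> B B | S S | T0 C | T1 A | a
  T0 -> a
  T1 -> b

Fill CYK table bottom-up — only the sub-triangle for w[1..2]:
  [1..1]={B,T1}  "b"  orig:{B}
  [2..2]={A,C,S,T0}  "a"  orig:{A,C,S}
  [1..2]={C,S}  "ba"

Original NTs in T[1,2] deriving "ba": ["C", "S"]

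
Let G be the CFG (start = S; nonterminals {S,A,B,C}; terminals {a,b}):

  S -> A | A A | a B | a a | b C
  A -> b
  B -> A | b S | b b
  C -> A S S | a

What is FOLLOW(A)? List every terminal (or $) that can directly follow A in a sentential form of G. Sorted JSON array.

Compute FIRST by fixpoint:
round 1:
  A via A→b: +{b}
  B via B→A: +{b}
  C via C→A S S: +{b}
  C via C→a: +{a}
  S via S→A: +{b}
  S via S→a B: +{a}
  FIRST[S]={a,b}  FIRST[A]={b}  FIRST[B]={b}  FIRST[C]={a,b}
round 2: (no change)
  FIRST[S]={a,b}  FIRST[A]={b}  FIRST[B]={b}  FIRST[C]={a,b}

Compute FOLLOW by fixpoint:
seed FOLLOW(S) with $
iter 1:
  C→A S S: FOLLOW(A) ⊇ FIRST(S) = {a,b}; new: +{a,b}
  C→A S S: FOLLOW(S) ⊇ FIRST(S) = {a,b}; new: +{a,b}
  S→A: FOLLOW(A) ⊇ FOLLOW(S) ⊇ {$,a,b}; new: +{$}
  S→a B: FOLLOW(B) ⊇ FOLLOW(S) ⊇ {$,a,b}; new: +{$,a,b}
  S→b C: FOLLOW(C) ⊇ FOLLOW(S) ⊇ {$,a,b}; new: +{$,a,b}
  S: {$,a,b}  A: {$,a,b}  B: {$,a,b}  C: {$,a,b}
iter 2: (stable)
  S: {$,a,b}  A: {$,a,b}  B: {$,a,b}  C: {$,a,b}

FOLLOW(A) = ["$", "a", "b"]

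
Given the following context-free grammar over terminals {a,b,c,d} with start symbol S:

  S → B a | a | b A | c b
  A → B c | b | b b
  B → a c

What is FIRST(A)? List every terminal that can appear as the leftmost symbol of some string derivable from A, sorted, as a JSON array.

Compute FIRST by fixpoint:
iter 1:
  A via A→b: +{b}
  B via B→a c: +{a}
  S via S→B a: +{a}
  S via S→b A: +{b}
  S via S→c b: +{c}
  FIRST[S]={a,b,c}  FIRST[A]={b}  FIRST[B]={a}
iter 2:
  A via A→B c: +{a}
  FIRST[S]={a,b,c}  FIRST[A]={a,b}  FIRST[B]={a}
iter 3: — fixpoint
  FIRST[S]={a,b,c}  FIRST[A]={a,b}  FIRST[B]={a}

FIRST(A) = ["a", "b"]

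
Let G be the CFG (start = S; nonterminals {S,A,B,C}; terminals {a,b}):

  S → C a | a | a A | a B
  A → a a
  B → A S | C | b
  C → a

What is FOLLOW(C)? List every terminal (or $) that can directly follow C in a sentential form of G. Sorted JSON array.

FIRST iteration:
round 1:
  A via A→a a: +{a}
  B via B→A S: +{a}
  B via B→b: +{b}
  C via C→a: +{a}
  S via S→C a: +{a}
  FIRST[S]={a}  FIRST[A]={a}  FIRST[B]={a,b}  FIRST[C]={a}
round 2: — fixpoint
  FIRST[S]={a}  FIRST[A]={a}  FIRST[B]={a,b}  FIRST[C]={a}

Compute FOLLOW by fixpoint:
FOLLOW(S) := {$}
round 1:
  B→A S: FOLLOW(A) ⊇ FIRST(S) = {a}; new: +{a}
  S→C a: FOLLOW(C) ⊇ FIRST(a) = {a}; new: +{a}
  S→a A: FOLLOW(A) ⊇ FOLLOW(S) ⊇ {$}; new: +{$}
  S→a B: FOLLOW(B) ⊇ FOLLOW(S) ⊇ {$}; new: +{$}
  S: {$}  A: {$,a}  B: {$}  C: {a}
round 2:
  B→C: FOLLOW(C) ⊇ FOLLOW(B) ⊇ {$}; new: +{$}
  S: {$}  A: {$,a}  B: {$}  C: {$,a}
round 3: done
  S: {$}  A: {$,a}  B: {$}  C: {$,a}

FOLLOW(C) = ["$", "a"]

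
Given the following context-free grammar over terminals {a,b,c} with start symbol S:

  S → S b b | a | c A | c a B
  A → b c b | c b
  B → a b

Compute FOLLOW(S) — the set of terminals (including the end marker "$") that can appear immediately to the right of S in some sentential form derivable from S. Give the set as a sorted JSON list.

FIRST sets, iterate to fixpoint:
[1]
  A via A→b c b: +{b}
  A via A→c b: +{c}
  B via B→a b: +{a}
  S via S→a: +{a}
  S via S→c A: +{c}
  FIRST[S]={a,c}  FIRST[A]={b,c}  FIRST[B]={a}
[2] — fixpoint
  FIRST[S]={a,c}  FIRST[A]={b,c}  FIRST[B]={a}

Compute FOLLOW by fixpoint:
seed FOLLOW(S) with $
round 1:
  S→S b b: FOLLOW(S) ⊇ FIRST(b) = {b}; new: +{b}
  S→c A: FOLLOW(A) ⊇ FOLLOW(S) ⊇ {$,b}; new: +{$,b}
  S→c a B: FOLLOW(B) ⊇ FOLLOW(S) ⊇ {$,b}; new: +{$,b}
  FOLLOW[S]={$,b}  FOLLOW[A]={$,b}  FOLLOW[B]={$,b}
round 2: — fixpoint
  FOLLOW[S]={$,b}  FOLLOW[A]={$,b}  FOLLOW[B]={$,b}

FOLLOW(S) = ["$", "b"]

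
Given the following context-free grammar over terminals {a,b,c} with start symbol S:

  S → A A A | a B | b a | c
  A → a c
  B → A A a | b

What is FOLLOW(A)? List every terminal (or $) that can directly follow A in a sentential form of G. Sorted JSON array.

Compute FIRST by fixpoint:
round 1:
  A via A→a c: +{a}
  B via B→A A a: +{a}
  B via B→b: +{b}
  S via S→A A A: +{a}
  S via S→b a: +{b}
  S via S→c: +{c}
  FIRST(S)={a,b,c}  FIRST(A)={a}  FIRST(B)={a,b}
round 2: — fixpoint
  FIRST(S)={a,b,c}  FIRST(A)={a}  FIRST(B)={a,b}

FOLLOW sets:
seed FOLLOW(S) with $
[1]
  B→A A a: FOLLOW(A) ⊇ FIRST(A) = {a}; new: +{a}
  S→A A A: FOLLOW(A) ⊇ FOLLOW(S) ⊇ {$}; new: +{$}
  S→a B: FOLLOW(B) ⊇ FOLLOW(S) ⊇ {$}; new: +{$}
  FOLLOW[S]={$}  FOLLOW[A]={$,a}  FOLLOW[B]={$}
[2] (stable)
  FOLLOW[S]={$}  FOLLOW[A]={$,a}  FOLLOW[B]={$}

FOLLOW(A) = ["$", "a"]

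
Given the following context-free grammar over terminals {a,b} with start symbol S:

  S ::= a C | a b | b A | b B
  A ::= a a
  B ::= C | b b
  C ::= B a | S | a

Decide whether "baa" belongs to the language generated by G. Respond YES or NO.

CNF form of G:
  S -> T0 C | T0 T1 | T1 A | T1 B
  A -> T0 T0
  B -> B T0 | T0 C | T0 T1 | T1 A | T1 B | T1 T1 | a
  C -> B T0 | T0 C | T0 T1 | T1 A | T1 B | a
  T0 -> a
  T1 -> b

CYK fill:
  [0..0]={T1}  "b"  orig:{}
  [1..1]={B,C,T0}  "a"  orig:{B,C}
  [2..2]={B,C,T0}  "a"  orig:{B,C}
  [0..1]={B,C,S}  "ba"
  [1..2]={A,B,C,S}  "aa"
  [0..2]={B,C,S}  "baa"

S ∈ T[0,2] ⇒ YES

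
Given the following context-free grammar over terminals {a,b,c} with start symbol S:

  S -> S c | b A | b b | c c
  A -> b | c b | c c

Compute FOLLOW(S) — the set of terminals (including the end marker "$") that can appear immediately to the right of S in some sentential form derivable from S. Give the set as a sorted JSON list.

FIRST sets, iterate to fixpoint:
pass 1:
  A via A→b: +{b}
  A via A→c b: +{c}
  S via S→b A: +{b}
  S via S→c c: +{c}
  FIRST(S)={b,c}  FIRST(A)={b,c}
pass 2: done
  FIRST(S)={b,c}  FIRST(A)={b,c}

Compute FOLLOW by fixpoint:
initialize: $ ∈ FOLLOW(S)
[1]
  S→S c: FOLLOW(S) ⊇ FIRST(c) = {c}; new: +{c}
  S→b A: FOLLOW(A) ⊇ FOLLOW(S) ⊇ {$,c}; new: +{$,c}
  FOLLOW[S]={$,c}  FOLLOW[A]={$,c}
[2] done
  FOLLOW[S]={$,c}  FOLLOW[A]={$,c}

FOLLOW(S) = ["$", "c"]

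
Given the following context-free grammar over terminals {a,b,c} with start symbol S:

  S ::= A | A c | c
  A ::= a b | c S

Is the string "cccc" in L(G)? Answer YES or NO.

CNF form of G:
  S -> A T2 | T0 T1 | T2 S | c
  A -> T0 T1 | T2 S
  T0 -> a
  T1 -> b
  T2 -> c

CYK table (by increasing span):
  [0..0]={S,T2}  "c"  orig:{S}
  [1..1]={S,T2}  "c"  orig:{S}
  [2..2]={S,T2}  "c"  orig:{S}
  [3..3]={S,T2}  "c"  orig:{S}
  [0..1]={A,S}  "cc"
  [1..2]={A,S}  "cc"
  [2..3]={A,S}  "cc"
  [0..2]={A,S}  "ccc"
  [1..3]={A,S}  "ccc"
  [0..3]={A,S}  "cccc"

S ∈ T[0,3] ⇒ YES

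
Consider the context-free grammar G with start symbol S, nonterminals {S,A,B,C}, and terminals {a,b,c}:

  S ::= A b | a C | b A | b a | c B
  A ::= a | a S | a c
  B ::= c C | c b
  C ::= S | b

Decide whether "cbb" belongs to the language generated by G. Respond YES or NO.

CNF form of G:
  S -> A T2 | T0 C | T1 B | T2 A | T2 T0
  A -> T0 S | T0 T1 | a
  B -> T1 C | T1 T2
  C -> A T2 | T0 C | T1 B | T2 A | T2 T0 | b
  T0 -> a
  T1 -> c
  T2 -> b

CYK fill:
  [0..0]={T1}  "c"  orig:{}
  [1..1]={C,T2}  "b"  orig:{C}
  [2..2]={C,T2}  "b"  orig:{C}
  [0..1]={B}  "cb"
  [1..2]=∅  "bb"
  [0..2]=∅  "cbb"

S ∉ T[0,2] ⇒ NO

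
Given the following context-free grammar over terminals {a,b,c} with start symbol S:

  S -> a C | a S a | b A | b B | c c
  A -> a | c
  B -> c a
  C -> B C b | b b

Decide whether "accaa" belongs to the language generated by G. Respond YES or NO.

Convert to CNF:
  S -> T0 T0 | T1 C | T1 X4 | T2 A | T2 B
  A -> a | c
  B -> T0 T1
  C -> B X3 | T2 T2
  T0 -> c
  T1 -> a
  T2 -> b
  X3 -> C T2
  X4 -> S T1

Fill CYK table bottom-up:
  [0..0]={A,T1}  "a"  orig:{A}
  [1..1]={A,T0}  "c"  orig:{A}
  [2..2]={A,T0}  "c"  orig:{A}
  [3..3]={A,T1}  "a"  orig:{A}
  [4..4]={A,T1}  "a"  orig:{A}
  [0..1]=∅  "ac"
  [1..2]={S}  "cc"
  [2..3]={B}  "ca"
  [3..4]=∅  "aa"
  [0..2]=∅  "acc"
  [1..3]={X4}  "cca"  orig:{}
  [2..4]=∅  "caa"
  [0..3]={S}  "acca"
  [1..4]=∅  "ccaa"
  [0..4]={X4}  "accaa"  orig:{}

S ∉ T[0,4] ⇒ NO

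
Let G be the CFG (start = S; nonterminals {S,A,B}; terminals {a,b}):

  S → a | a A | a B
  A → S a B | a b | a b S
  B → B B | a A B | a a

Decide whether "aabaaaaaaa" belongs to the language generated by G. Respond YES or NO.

Convert to CNF:
  S -> T0 A | T0 B | a
  A -> S X2 | T0 T1 | T0 X3
  B -> B B | T0 T0 | T0 X4
  T0 -> a
  T1 -> b
  X2 -> T0 B
  X3 -> T1 S
  X4 -> A B

CYK table (by increasing span):
  cell(0,0) a: {S,T0}  orig:{S}
  cell(1,1) a: {S,T0}  orig:{S}
  cell(2,2) b: {T1}  orig:{}
  cell(3,3) a: {S,T0}  orig:{S}
  cell(4,4) a: {S,T0}  orig:{S}
  cell(5,5) a: {S,T0}  orig:{S}
  cell(6,6) a: {S,T0}  orig:{S}
  cell(7,7) a: {S,T0}  orig:{S}
  cell(8,8) a: {S,T0}  orig:{S}
  cell(9,9) a: {S,T0}  orig:{S}
  cell(0,1) aa: {B}
  cell(1,2) ab: {A}
  cell(2,3) ba: {X3}  orig:{}
  cell(3,4) aa: {B}
  cell(4,5) aa: {B}
  cell(5,6) aa: {B}
  cell(6,7) aa: {B}
  cell(7,8) aa: {B}
  cell(8,9) aa: {B}
  cell(0,2) aab: {S}
  cell(1,3) aba: {A}
  cell(2,4) baa: ∅
  cell(3,5) aaa: {S,X2}  orig:{S}
  cell(4,6) aaa: {S,X2}  orig:{S}
  cell(5,7) aaa: {S,X2}  orig:{S}
  cell(6,8) aaa: {S,X2}  orig:{S}
  cell(7,9) aaa: {S,X2}  orig:{S}
  cell(0,3) aaba: {S}
  cell(1,4) abaa: {X4}  orig:{}
  cell(2,5) baaa: {X3}  orig:{}
  cell(3,6) aaaa: {A,B}
  cell(4,7) aaaa: {A,B}
  cell(5,8) aaaa: {A,B}
  cell(6,9) aaaa: {A,B}
  cell(0,4) aabaa: {B}
  cell(1,5) abaaa: {A,X4}  orig:{A}
  cell(2,6) baaaa: ∅
  cell(3,7) aaaaa: {S,X2}  orig:{S}
  cell(4,8) aaaaa: {S,X2}  orig:{S}
  cell(5,9) aaaaa: {S,X2}  orig:{S}
  cell(0,5) aabaaa: {A,B,S}
  cell(1,6) abaaaa: {X4}  orig:{}
  cell(2,7) baaaaa: {X3}  orig:{}
  cell(3,8) aaaaaa: {A,B,X4}  orig:{A,B}
  cell(4,9) aaaaaa: {A,B,X4}  orig:{A,B}
  cell(0,6) aabaaaa: {A,B}
  cell(1,7) abaaaaa: {A,X4}  orig:{A}
  cell(2,8) baaaaaa: ∅
  cell(3,9) aaaaaaa: {B,S,X2}  orig:{B,S}
  cell(0,7) aabaaaaa: {A,B,S,X4}  orig:{A,B,S}
  cell(1,8) abaaaaaa: {X4}  orig:{}
  cell(2,9) baaaaaaa: {X3}  orig:{}
  cell(0,8) aabaaaaaa: {A,B,X4}  orig:{A,B}
  cell(1,9) abaaaaaaa: {A,X4}  orig:{A}
  cell(0,9) aabaaaaaaa: {A,B,S,X4}  orig:{A,B,S}

S ∈ T[0,9] ⇒ YES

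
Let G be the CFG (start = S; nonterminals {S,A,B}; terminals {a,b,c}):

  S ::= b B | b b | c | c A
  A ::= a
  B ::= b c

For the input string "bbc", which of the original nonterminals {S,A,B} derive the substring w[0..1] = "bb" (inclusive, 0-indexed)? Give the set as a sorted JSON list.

CNF form of G:
  S -> T0 B | T0 T0 | T1 A | c
  A -> a
  B -> T0 T1
  T0 -> b
  T1 -> c

CYK table (by increasing span), restricted to cells inside w[0..1]:
  T[0,0] 'b' = {T0}  orig:{}
  T[1,1] 'b' = {T0}  orig:{}
  T[0,1] 'bb' = {S}

Original NTs in T[0,1] deriving "bb": ["S"]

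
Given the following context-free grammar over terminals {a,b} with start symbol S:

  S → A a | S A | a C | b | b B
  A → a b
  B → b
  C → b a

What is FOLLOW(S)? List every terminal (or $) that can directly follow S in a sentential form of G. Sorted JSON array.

FIRST sets, iterate to fixpoint:
round 1:
  A via A→a b: +{a}
  B via B→b: +{b}
  C via C→b a: +{b}
  S via S→A a: +{a}
  S via S→b: +{b}
  FIRST[S]={a,b}  FIRST[A]={a}  FIRST[B]={b}  FIRST[C]={b}
round 2: (stable)
  FIRST[S]={a,b}  FIRST[A]={a}  FIRST[B]={b}  FIRST[C]={b}

FOLLOW iteration:
seed FOLLOW(S) with $
[1]
  S→A a: FOLLOW(A) ⊇ FIRST(a) = {a}; new: +{a}
  S→S A: FOLLOW(S) ⊇ FIRST(A) = {a}; new: +{a}
  S→S A: FOLLOW(A) ⊇ FOLLOW(S) ⊇ {$,a}; new: +{$}
  S→a C: FOLLOW(C) ⊇ FOLLOW(S) ⊇ {$,a}; new: +{$,a}
  S→b B: FOLLOW(B) ⊇ FOLLOW(S) ⊇ {$,a}; new: +{$,a}
  FOLLOW(S)={$,a}  FOLLOW(A)={$,a}  FOLLOW(B)={$,a}  FOLLOW(C)={$,a}
[2] (no change)
  FOLLOW(S)={$,a}  FOLLOW(A)={$,a}  FOLLOW(B)={$,a}  FOLLOW(C)={$,a}

FOLLOW(S) = ["$", "a"]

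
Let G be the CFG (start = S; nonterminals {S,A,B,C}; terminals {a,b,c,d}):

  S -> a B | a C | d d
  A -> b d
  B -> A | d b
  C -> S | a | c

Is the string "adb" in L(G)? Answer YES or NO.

Convert to CNF:
  S -> T1 T1 | T2 B | T2 C
  A -> T0 T1
  B -> T0 T1 | T1 T0
  C -> T1 T1 | T2 B | T2 C | a | c
  T0 -> b
  T1 -> d
  T2 -> a

Fill CYK table bottom-up:
  T[0,0] 'a' = {C,T2}  orig:{C}
  T[1,1] 'd' = {T1}  orig:{}
  T[2,2] 'b' = {T0}  orig:{}
  T[0,1] 'ad' = ∅
  T[1,2] 'db' = {B}
  T[0,2] 'adb' = {C,S}

S ∈ T[0,2] ⇒ YES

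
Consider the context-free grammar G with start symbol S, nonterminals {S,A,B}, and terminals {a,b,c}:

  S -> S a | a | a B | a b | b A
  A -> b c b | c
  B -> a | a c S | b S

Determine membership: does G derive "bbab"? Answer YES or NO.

Convert to CNF:
  S -> S T2 | T0 A | T2 B | T2 T0 | a
  A -> T0 X3 | c
  B -> T0 S | T2 X4 | a
  T0 -> b
  T1 -> c
  T2 -> a
  X3 -> T1 T0
  X4 -> T1 S

Fill CYK table bottom-up:
  T[0,0] 'b' = {T0}  orig:{}
  T[1,1] 'b' = {T0}  orig:{}
  T[2,2] 'a' = {B,S,T2}  orig:{B,S}
  T[3,3] 'b' = {T0}  orig:{}
  T[0,1] 'bb' = ∅
  T[1,2] 'ba' = {B}
  T[2,3] 'ab' = {S}
  T[0,2] 'bba' = ∅
  T[1,3] 'bab' = {B}
  T[0,3] 'bbab' = ∅

S ∉ T[0,3] ⇒ NO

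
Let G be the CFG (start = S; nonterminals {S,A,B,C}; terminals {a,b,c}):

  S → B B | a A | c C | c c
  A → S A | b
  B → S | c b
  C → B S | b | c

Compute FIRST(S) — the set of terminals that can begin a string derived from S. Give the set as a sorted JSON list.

FIRST iteration:
pass 1:
  A via A→b: +{b}
  B via B→c b: +{c}
  C via C→B S: +{c}
  C via C→b: +{b}
  S via S→B B: +{c}
  S via S→a A: +{a}
  S: {a,c}  A: {b}  B: {c}  C: {b,c}
pass 2:
  A via A→S A: +{a,c}
  B via B→S: +{a}
  C via C→B S: +{a}
  S: {a,c}  A: {a,b,c}  B: {a,c}  C: {a,b,c}
pass 3: done
  S: {a,c}  A: {a,b,c}  B: {a,c}  C: {a,b,c}

FIRST(S) = ["a", "c"]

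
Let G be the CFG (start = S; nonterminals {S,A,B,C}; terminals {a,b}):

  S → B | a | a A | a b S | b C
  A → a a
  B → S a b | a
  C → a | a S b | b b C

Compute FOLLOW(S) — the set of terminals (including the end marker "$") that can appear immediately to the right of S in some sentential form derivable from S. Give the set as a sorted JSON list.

Compute FIRST by fixpoint:
iter 1:
  A via A→a a: +{a}
  B via B→a: +{a}
  C via C→a: +{a}
  C via C→b b C: +{b}
  S via S→B: +{a}
  S via S→b C: +{b}
  FIRST(S)={a,b}  FIRST(A)={a}  FIRST(B)={a}  FIRST(C)={a,b}
iter 2:
  B via B→S a b: +{b}
  FIRST(S)={a,b}  FIRST(A)={a}  FIRST(B)={a,b}  FIRST(C)={a,b}
iter 3: done
  FIRST(S)={a,b}  FIRST(A)={a}  FIRST(B)={a,b}  FIRST(C)={a,b}

Compute FOLLOW by fixpoint:
seed FOLLOW(S) with $
iter 1:
  B→S a b: FOLLOW(S) ⊇ FIRST(a) = {a}; new: +{a}
  C→a S b: FOLLOW(S) ⊇ FIRST(b) = {b}; new: +{b}
  S→B: FOLLOW(B) ⊇ FOLLOW(S) ⊇ {$,a,b}; new: +{$,a,b}
  S→a A: FOLLOW(A) ⊇ FOLLOW(S) ⊇ {$,a,b}; new: +{$,a,b}
  S→b C: FOLLOW(C) ⊇ FOLLOW(S) ⊇ {$,a,b}; new: +{$,a,b}
  FOLLOW(S)={$,a,b}  FOLLOW(A)={$,a,b}  FOLLOW(B)={$,a,b}  FOLLOW(C)={$,a,b}
iter 2: done
  FOLLOW(S)={$,a,b}  FOLLOW(A)={$,a,b}  FOLLOW(B)={$,a,b}  FOLLOW(C)={$,a,b}

FOLLOW(S) = ["$", "a", "b"]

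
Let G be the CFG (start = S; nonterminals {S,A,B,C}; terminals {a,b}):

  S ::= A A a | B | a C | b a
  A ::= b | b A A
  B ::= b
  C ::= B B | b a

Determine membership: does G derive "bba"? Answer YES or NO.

CNF form of G:
  S -> A X3 | T0 T1 | T1 C | b
  A -> T0 X2 | b
  B -> b
  C -> B B | T0 T1
  T0 -> b
  T1 -> a
  X2 -> A A
  X3 -> A T1

Fill CYK table bottom-up:
  [0..0]={A,B,S,T0}  "b"  orig:{A,B,S}
  [1..1]={A,B,S,T0}  "b"  orig:{A,B,S}
  [2..2]={T1}  "a"  orig:{}
  [0..1]={C,X2}  "bb"  orig:{C}
  [1..2]={C,S,X3}  "ba"  orig:{C,S}
  [0..2]={S}  "bba"

S ∈ T[0,2] ⇒ YES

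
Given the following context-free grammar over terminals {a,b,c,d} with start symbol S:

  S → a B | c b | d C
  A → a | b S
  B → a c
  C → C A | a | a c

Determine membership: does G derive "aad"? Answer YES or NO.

CNF form of G:
  S -> T1 B | T2 T0 | T3 C
  A -> T0 S | a
  B -> T1 T2
  C -> C A | T1 T2 | a
  T0 -> b
  T1 -> a
  T2 -> c
  T3 -> d

CYK fill:
  T[0,0] 'a' = {A,C,T1}  orig:{A,C}
  T[1,1] 'a' = {A,C,T1}  orig:{A,C}
  T[2,2] 'd' = {T3}  orig:{}
  T[0,1] 'aa' = {C}
  T[1,2] 'ad' = ∅
  T[0,2] 'aad' = ∅

S ∉ T[0,2] ⇒ NO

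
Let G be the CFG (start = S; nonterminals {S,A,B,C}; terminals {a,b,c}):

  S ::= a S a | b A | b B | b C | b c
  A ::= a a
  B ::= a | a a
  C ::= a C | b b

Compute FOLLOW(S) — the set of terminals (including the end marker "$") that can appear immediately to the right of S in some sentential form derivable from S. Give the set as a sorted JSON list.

FIRST iteration:
pass 1:
  A via A→a a: +{a}
  B via B→a: +{a}
  C via C→a C: +{a}
  C via C→b b: +{b}
  S via S→a S a: +{a}
  S via S→b A: +{b}
  FIRST(S)={a,b}  FIRST(A)={a}  FIRST(B)={a}  FIRST(C)={a,b}
pass 2: (no change)
  FIRST(S)={a,b}  FIRST(A)={a}  FIRST(B)={a}  FIRST(C)={a,b}

Compute FOLLOW by fixpoint:
seed FOLLOW(S) with $
iter 1:
  S→a S a: FOLLOW(S) ⊇ FIRST(a) = {a}; new: +{a}
  S→b A: FOLLOW(A) ⊇ FOLLOW(S) ⊇ {$,a}; new: +{$,a}
  S→b B: FOLLOW(B) ⊇ FOLLOW(S) ⊇ {$,a}; new: +{$,a}
  S→b C: FOLLOW(C) ⊇ FOLLOW(S) ⊇ {$,a}; new: +{$,a}
  S: {$,a}  A: {$,a}  B: {$,a}  C: {$,a}
iter 2: — fixpoint
  S: {$,a}  A: {$,a}  B: {$,a}  C: {$,a}

FOLLOW(S) = ["$", "a"]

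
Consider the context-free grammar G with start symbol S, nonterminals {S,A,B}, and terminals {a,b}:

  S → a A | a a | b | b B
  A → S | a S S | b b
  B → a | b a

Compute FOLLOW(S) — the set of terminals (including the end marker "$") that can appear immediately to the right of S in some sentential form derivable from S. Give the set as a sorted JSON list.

FIRST iteration:
pass 1:
  A via A→a S S: +{a}
  A via A→b b: +{b}
  B via B→a: +{a}
  B via B→b a: +{b}
  S via S→a A: +{a}
  S via S→b: +{b}
  FIRST(S)={a,b}  FIRST(A)={a,b}  FIRST(B)={a,b}
pass 2: (no change)
  FIRST(S)={a,b}  FIRST(A)={a,b}  FIRST(B)={a,b}

FOLLOW iteration:
initialize: $ ∈ FOLLOW(S)
iter 1:
  A→a S S: FOLLOW(S) ⊇ FIRST(S) = {a,b}; new: +{a,b}
  S→a A: FOLLOW(A) ⊇ FOLLOW(S) ⊇ {$,a,b}; new: +{$,a,b}
  S→b B: FOLLOW(B) ⊇ FOLLOW(S) ⊇ {$,a,b}; new: +{$,a,b}
  FOLLOW[S]={$,a,b}  FOLLOW[A]={$,a,b}  FOLLOW[B]={$,a,b}
iter 2: — fixpoint
  FOLLOW[S]={$,a,b}  FOLLOW[A]={$,a,b}  FOLLOW[B]={$,a,b}

FOLLOW(S) = ["$", "a", "b"]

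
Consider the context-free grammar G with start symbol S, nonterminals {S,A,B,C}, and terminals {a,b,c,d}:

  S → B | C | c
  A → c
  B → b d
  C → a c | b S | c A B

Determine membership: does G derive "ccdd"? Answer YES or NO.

CNF form of G:
  S -> T0 S | T0 T1 | T2 T3 | T3 X5 | c
  A -> c
  B -> T0 T1
  C -> T0 S | T2 T3 | T3 X4
  T0 -> b
  T1 -> d
  T2 -> a
  T3 -> c
  X4 -> A B
  X5 -> A B

Fill CYK table bottom-up:
  [0..0]={A,S,T3}  "c"  orig:{A,S}
  [1..1]={A,S,T3}  "c"  orig:{A,S}
  [2..2]={T1}  "d"  orig:{}
  [3..3]={T1}  "d"  orig:{}
  [0..1]=∅  "cc"
  [1..2]=∅  "cd"
  [2..3]=∅  "dd"
  [0..2]=∅  "ccd"
  [1..3]=∅  "cdd"
  [0..3]=∅  "ccdd"

S ∉ T[0,3] ⇒ NO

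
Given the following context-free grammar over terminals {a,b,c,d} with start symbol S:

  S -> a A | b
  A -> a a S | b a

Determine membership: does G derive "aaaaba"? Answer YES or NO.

Convert to CNF:
  S -> T0 A | b
  A -> T0 X2 | T1 T0
  T0 -> a
  T1 -> b
  X2 -> T0 S

CYK fill:
  [0..0]={T0}  "a"  orig:{}
  [1..1]={T0}  "a"  orig:{}
  [2..2]={T0}  "a"  orig:{}
  [3..3]={T0}  "a"  orig:{}
  [4..4]={S,T1}  "b"  orig:{S}
  [5..5]={T0}  "a"  orig:{}
  [0..1]=∅  "aa"
  [1..2]=∅  "aa"
  [2..3]=∅  "aa"
  [3..4]={X2}  "ab"  orig:{}
  [4..5]={A}  "ba"
  [0..2]=∅  "aaa"
  [1..3]=∅  "aaa"
  [2..4]={A}  "aab"
  [3..5]={S}  "aba"
  [0..3]=∅  "aaaa"
  [1..4]={S}  "aaab"
  [2..5]={X2}  "aaba"  orig:{}
  [0..4]={X2}  "aaaab"  orig:{}
  [1..5]={A}  "aaaba"
  [0..5]={S}  "aaaaba"

S ∈ T[0,5] ⇒ YES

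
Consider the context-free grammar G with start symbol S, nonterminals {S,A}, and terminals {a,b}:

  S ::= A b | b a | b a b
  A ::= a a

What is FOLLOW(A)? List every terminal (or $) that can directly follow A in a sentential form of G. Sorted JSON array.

FIRST sets, iterate to fixpoint:
iter 1:
  A via A→a a: +{a}
  S via S→A b: +{a}
  S via S→b a: +{b}
  FIRST(S)={a,b}  FIRST(A)={a}
iter 2: — fixpoint
  FIRST(S)={a,b}  FIRST(A)={a}

FOLLOW iteration:
seed FOLLOW(S) with $
[1]
  S→A b: FOLLOW(A) ⊇ FIRST(b) = {b}; new: +{b}
  FOLLOW(S)={$}  FOLLOW(A)={b}
[2] (stable)
  FOLLOW(S)={$}  FOLLOW(A)={b}

FOLLOW(A) = ["b"]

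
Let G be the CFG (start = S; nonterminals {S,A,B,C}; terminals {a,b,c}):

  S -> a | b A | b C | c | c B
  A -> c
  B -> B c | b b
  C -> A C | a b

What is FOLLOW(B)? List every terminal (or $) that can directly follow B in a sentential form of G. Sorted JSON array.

FIRST iteration:
[1]
  A via A→c: +{c}
  B via B→b b: +{b}
  C via C→A C: +{c}
  C via C→a b: +{a}
  S via S→a: +{a}
  S via S→b A: +{b}
  S via S→c: +{c}
  FIRST[S]={a,b,c}  FIRST[A]={c}  FIRST[B]={b}  FIRST[C]={a,c}
[2] done
  FIRST[S]={a,b,c}  FIRST[A]={c}  FIRST[B]={b}  FIRST[C]={a,c}

FOLLOW sets:
seed FOLLOW(S) with $
round 1:
  B→B c: FOLLOW(B) ⊇ FIRST(c) = {c}; new: +{c}
  C→A C: FOLLOW(A) ⊇ FIRST(C) = {a,c}; new: +{a,c}
  S→b A: FOLLOW(A) ⊇ FOLLOW(S) ⊇ {$}; new: +{$}
  S→b C: FOLLOW(C) ⊇ FOLLOW(S) ⊇ {$}; new: +{$}
  S→c B: FOLLOW(B) ⊇ FOLLOW(S) ⊇ {$}; new: +{$}
  FOLLOW(S)={$}  FOLLOW(A)={$,a,c}  FOLLOW(B)={$,c}  FOLLOW(C)={$}
round 2: (no change)
  FOLLOW(S)={$}  FOLLOW(A)={$,a,c}  FOLLOW(B)={$,c}  FOLLOW(C)={$}

FOLLOW(B) = ["$", "c"]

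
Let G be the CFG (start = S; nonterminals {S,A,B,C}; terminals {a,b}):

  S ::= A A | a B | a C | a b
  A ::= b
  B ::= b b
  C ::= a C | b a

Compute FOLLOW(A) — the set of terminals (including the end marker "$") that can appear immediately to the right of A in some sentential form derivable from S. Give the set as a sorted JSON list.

FIRST sets, iterate to fixpoint:
iter 1:
  A via A→b: +{b}
  B via B→b b: +{b}
  C via C→a C: +{a}
  C via C→b a: +{b}
  S via S→A A: +{b}
  S via S→a B: +{a}
  FIRST(S)={a,b}  FIRST(A)={b}  FIRST(B)={b}  FIRST(C)={a,b}
iter 2: done
  FIRST(S)={a,b}  FIRST(A)={b}  FIRST(B)={b}  FIRST(C)={a,b}

FOLLOW sets:
FOLLOW(S) := {$}
round 1:
  S→A A: FOLLOW(A) ⊇ FIRST(A) = {b}; new: +{b}
  S→A A: FOLLOW(A) ⊇ FOLLOW(S) ⊇ {$}; new: +{$}
  S→a B: FOLLOW(B) ⊇ FOLLOW(S) ⊇ {$}; new: +{$}
  S→a C: FOLLOW(C) ⊇ FOLLOW(S) ⊇ {$}; new: +{$}
  FOLLOW(S)={$}  FOLLOW(A)={$,b}  FOLLOW(B)={$}  FOLLOW(C)={$}
round 2: (stable)
  FOLLOW(S)={$}  FOLLOW(A)={$,b}  FOLLOW(B)={$}  FOLLOW(C)={$}

FOLLOW(A) = ["$", "b"]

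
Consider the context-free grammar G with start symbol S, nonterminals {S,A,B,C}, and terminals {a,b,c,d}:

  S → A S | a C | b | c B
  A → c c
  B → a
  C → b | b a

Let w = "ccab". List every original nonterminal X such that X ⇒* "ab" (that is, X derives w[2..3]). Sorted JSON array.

CNF form of G:
  S -> A S | T0 B | T2 C | b
  A -> T0 T0
  B -> a
  C -> T1 T2 | b
  T0 -> c
  T1 -> b
  T2 -> a

Fill CYK table bottom-up (cells [i..j] with 2 ≤ i ≤ j ≤ 3 only):
  [2..2]={B,T2}  "a"  orig:{B}
  [3..3]={C,S,T1}  "b"  orig:{C,S}
  [2..3]={S}  "ab"

Original NTs in T[2,3] deriving "ab": ["S"]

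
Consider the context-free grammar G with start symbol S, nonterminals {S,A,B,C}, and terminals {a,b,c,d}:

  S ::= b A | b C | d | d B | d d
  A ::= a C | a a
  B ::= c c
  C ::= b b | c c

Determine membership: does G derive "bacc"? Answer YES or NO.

Convert to CNF:
  S -> T2 A | T2 C | T3 B | T3 T3 | d
  A -> T0 C | T0 T0
  B -> T1 T1
  C -> T1 T1 | T2 T2
  T0 -> a
  T1 -> c
  T2 -> b
  T3 -> d

CYK fill:
  cell(0,0) b: {T2}  orig:{}
  cell(1,1) a: {T0}  orig:{}
  cell(2,2) c: {T1}  orig:{}
  cell(3,3) c: {T1}  orig:{}
  cell(0,1) ba: ∅
  cell(1,2) ac: ∅
  cell(2,3) cc: {B,C}
  cell(0,2) bac: ∅
  cell(1,3) acc: {A}
  cell(0,3) bacc: {S}

S ∈ T[0,3] ⇒ YES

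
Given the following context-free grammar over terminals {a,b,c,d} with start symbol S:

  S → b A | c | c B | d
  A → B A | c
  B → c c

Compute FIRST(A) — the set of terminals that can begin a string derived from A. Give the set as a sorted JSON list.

FIRST sets, iterate to fixpoint:
iter 1:
  A via A→c: +{c}
  B via B→c c: +{c}
  S via S→b A: +{b}
  S via S→c: +{c}
  S via S→d: +{d}
  S: {b,c,d}  A: {c}  B: {c}
iter 2: (stable)
  S: {b,c,d}  A: {c}  B: {c}

FIRST(A) = ["c"]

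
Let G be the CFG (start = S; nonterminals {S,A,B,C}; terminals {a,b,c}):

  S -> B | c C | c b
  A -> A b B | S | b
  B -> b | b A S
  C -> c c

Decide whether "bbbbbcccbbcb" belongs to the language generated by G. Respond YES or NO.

CNF form of G:
  S -> T0 X5 | T1 C | T1 T0 | b
  A -> A X2 | T0 X3 | T1 C | T1 T0 | b
  B -> T0 X4 | b
  C -> T1 T1
  T0 -> b
  T1 -> c
  X2 -> T0 B
  X3 -> A S
  X4 -> A S
  X5 -> A S

CYK table (by increasing span):
  cell(0,0) b: {A,B,S,T0}  orig:{A,B,S}
  cell(1,1) b: {A,B,S,T0}  orig:{A,B,S}
  cell(2,2) b: {A,B,S,T0}  orig:{A,B,S}
  cell(3,3) b: {A,B,S,T0}  orig:{A,B,S}
  cell(4,4) b: {A,B,S,T0}  orig:{A,B,S}
  cell(5,5) c: {T1}  orig:{}
  cell(6,6) c: {T1}  orig:{}
  cell(7,7) c: {T1}  orig:{}
  cell(8,8) b: {A,B,S,T0}  orig:{A,B,S}
  cell(9,9) b: {A,B,S,T0}  orig:{A,B,S}
  cell(10,10) c: {T1}  orig:{}
  cell(11,11) b: {A,B,S,T0}  orig:{A,B,S}
  cell(0,1) bb: {X2,X3,X4,X5}  orig:{}
  cell(1,2) bb: {X2,X3,X4,X5}  orig:{}
  cell(2,3) bb: {X2,X3,X4,X5}  orig:{}
  cell(3,4) bb: {X2,X3,X4,X5}  orig:{}
  cell(4,5) bc: ∅
  cell(5,6) cc: {C}
  cell(6,7) cc: {C}
  cell(7,8) cb: {A,S}
  cell(8,9) bb: {X2,X3,X4,X5}  orig:{}
  cell(9,10) bc: ∅
  cell(10,11) cb: {A,S}
  cell(0,2) bbb: {A,B,S}
  cell(1,3) bbb: {A,B,S}
  cell(2,4) bbb: {A,B,S}
  cell(3,5) bbc: ∅
  cell(4,6) bcc: ∅
  cell(5,7) ccc: {A,S}
  cell(6,8) ccb: ∅
  cell(7,9) cbb: {X3,X4,X5}  orig:{}
  cell(8,10) bbc: ∅
  cell(9,11) bcb: {X3,X4,X5}  orig:{}
  cell(0,3) bbbb: {X2,X3,X4,X5}  orig:{}
  cell(1,4) bbbb: {X2,X3,X4,X5}  orig:{}
  cell(2,5) bbbc: ∅
  cell(3,6) bbcc: ∅
  cell(4,7) bccc: {X3,X4,X5}  orig:{}
  cell(5,8) cccb: {X3,X4,X5}  orig:{}
  cell(6,9) ccbb: ∅
  cell(7,10) cbbc: ∅
  cell(8,11) bbcb: {A,B,S}
  cell(0,4) bbbbb: {A,B,S}
  cell(1,5) bbbbc: ∅
  cell(2,6) bbbcc: ∅
  cell(3,7) bbccc: {A,B,S}
  cell(4,8) bcccb: {A,B,S}
  cell(5,9) cccbb: {A}
  cell(6,10) ccbbc: ∅
  cell(7,11) cbbcb: ∅
  cell(0,5) bbbbbc: ∅
  cell(1,6) bbbbcc: ∅
  cell(2,7) bbbccc: {X2,X3,X4,X5}  orig:{}
  cell(3,8) bbcccb: {X2,X3,X4,X5}  orig:{}
  cell(4,9) bcccbb: {X3,X4,X5}  orig:{}
  cell(5,10) cccbbc: ∅
  cell(6,11) ccbbcb: ∅
  cell(0,6) bbbbbcc: ∅
  cell(1,7) bbbbccc: {A,B,S}
  cell(2,8) bbbcccb: {A,B,S}
  cell(3,9) bbcccbb: {A,B,S}
  cell(4,10) bcccbbc: ∅
  cell(5,11) cccbbcb: {X3,X4,X5}  orig:{}
  cell(0,7) bbbbbccc: {X2,X3,X4,X5}  orig:{}
  cell(1,8) bbbbcccb: {X2,X3,X4,X5}  orig:{}
  cell(2,9) bbbcccbb: {X2,X3,X4,X5}  orig:{}
  cell(3,10) bbcccbbc: ∅
  cell(4,11) bcccbbcb: {A,B,S}
  cell(0,8) bbbbbcccb: {A,B,S}
  cell(1,9) bbbbcccbb: {A,B,S}
  cell(2,10) bbbcccbbc: ∅
  cell(3,11) bbcccbbcb: {X2,X3,X4,X5}  orig:{}
  cell(0,9) bbbbbcccbb: {X2,X3,X4,X5}  orig:{}
  cell(1,10) bbbbcccbbc: ∅
  cell(2,11) bbbcccbbcb: {A,B,S}
  cell(0,10) bbbbbcccbbc: ∅
  cell(1,11) bbbbcccbbcb: {X2,X3,X4,X5}  orig:{}
  cell(0,11) bbbbbcccbbcb: {A,B,S}

S ∈ T[0,11] ⇒ YES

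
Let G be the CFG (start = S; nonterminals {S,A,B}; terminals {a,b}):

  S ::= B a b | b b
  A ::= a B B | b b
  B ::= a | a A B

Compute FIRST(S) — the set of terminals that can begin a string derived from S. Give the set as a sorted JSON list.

FIRST sets, iterate to fixpoint:
iter 1:
  A via A→a B B: +{a}
  A via A→b b: +{b}
  B via B→a: +{a}
  S via S→B a b: +{a}
  S via S→b b: +{b}
  FIRST(S)={a,b}  FIRST(A)={a,b}  FIRST(B)={a}
iter 2: (no change)
  FIRST(S)={a,b}  FIRST(A)={a,b}  FIRST(B)={a}

FIRST(S) = ["a", "b"]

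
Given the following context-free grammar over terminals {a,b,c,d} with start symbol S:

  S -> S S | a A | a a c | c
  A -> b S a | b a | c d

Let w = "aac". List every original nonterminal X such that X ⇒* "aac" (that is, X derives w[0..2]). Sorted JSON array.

Convert to CNF:
  S -> S S | T1 A | T1 X5 | c
  A -> T0 T1 | T0 X4 | T2 T3
  T0 -> b
  T1 -> a
  T2 -> c
  T3 -> d
  X4 -> S T1
  X5 -> T1 T2

CYK fill (cells [i..j] with 0 ≤ i ≤ j ≤ 2 only):
  cell(0,0) a: {T1}  orig:{}
  cell(1,1) a: {T1}  orig:{}
  cell(2,2) c: {S,T2}  orig:{S}
  cell(0,1) aa: ∅
  cell(1,2) ac: {X5}  orig:{}
  cell(0,2) aac: {S}

Original NTs in T[0,2] deriving "aac": ["S"]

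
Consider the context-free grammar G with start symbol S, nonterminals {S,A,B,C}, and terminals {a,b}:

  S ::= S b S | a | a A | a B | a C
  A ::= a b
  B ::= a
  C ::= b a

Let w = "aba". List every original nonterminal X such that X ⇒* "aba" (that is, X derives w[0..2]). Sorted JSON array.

Convert to CNF:
  S -> S X2 | T0 A | T0 B | T0 C | a
  A -> T0 T1
  B -> a
  C -> T1 T0
  T0 -> a
  T1 -> b
  X2 -> T1 S

Fill CYK table bottom-up (cells [i..j] with 0 ≤ i ≤ j ≤ 2 only):
  [0..0]={B,S,T0}  "a"  orig:{B,S}
  [1..1]={T1}  "b"  orig:{}
  [2..2]={B,S,T0}  "a"  orig:{B,S}
  [0..1]={A}  "ab"
  [1..2]={C,X2}  "ba"  orig:{C}
  [0..2]={S}  "aba"

Original NTs in T[0,2] deriving "aba": ["S"]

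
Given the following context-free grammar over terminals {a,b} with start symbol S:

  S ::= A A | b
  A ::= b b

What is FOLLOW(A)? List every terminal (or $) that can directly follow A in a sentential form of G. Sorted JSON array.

Compute FIRST by fixpoint:
round 1:
  A via A→b b: +{b}
  S via S→A A: +{b}
  S: {b}  A: {b}
round 2: (stable)
  S: {b}  A: {b}

FOLLOW sets:
initialize: $ ∈ FOLLOW(S)
round 1:
  S→A A: FOLLOW(A) ⊇ FIRST(A) = {b}; new: +{b}
  S→A A: FOLLOW(A) ⊇ FOLLOW(S) ⊇ {$}; new: +{$}
  FOLLOW(S)={$}  FOLLOW(A)={$,b}
round 2: (no change)
  FOLLOW(S)={$}  FOLLOW(A)={$,b}

FOLLOW(A) = ["$", "b"]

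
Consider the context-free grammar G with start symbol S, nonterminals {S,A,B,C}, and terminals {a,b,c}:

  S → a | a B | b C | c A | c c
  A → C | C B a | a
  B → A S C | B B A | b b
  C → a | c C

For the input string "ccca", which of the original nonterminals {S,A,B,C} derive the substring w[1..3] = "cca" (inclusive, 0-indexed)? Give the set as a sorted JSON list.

Convert to CNF:
  S -> T0 B | T1 A | T1 T1 | T2 C | a
  A -> C X3 | T1 C | a
  B -> A X4 | B X5 | T2 T2
  C -> T1 C | a
  T0 -> a
  T1 -> c
  T2 -> b
  X3 -> B T0
  X4 -> S C
  X5 -> B A

CYK fill, restricted to cells inside w[1..3]:
  [1..1]={T1}  "c"  orig:{}
  [2..2]={T1}  "c"  orig:{}
  [3..3]={A,C,S,T0}  "a"  orig:{A,C,S}
  [1..2]={S}  "cc"
  [2..3]={A,C,S}  "ca"
  [1..3]={A,C,S,X4}  "cca"  orig:{A,C,S}

Original NTs in T[1,3] deriving "cca": ["A", "C", "S"]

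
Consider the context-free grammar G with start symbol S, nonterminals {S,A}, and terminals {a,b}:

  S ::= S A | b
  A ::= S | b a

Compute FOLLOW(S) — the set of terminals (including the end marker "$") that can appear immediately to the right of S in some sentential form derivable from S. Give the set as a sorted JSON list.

FIRST iteration:
iter 1:
  A via A→b a: +{b}
  S via S→b: +{b}
  FIRST(S)={b}  FIRST(A)={b}
iter 2: (no change)
  FIRST(S)={b}  FIRST(A)={b}

Compute FOLLOW by fixpoint:
initialize: $ ∈ FOLLOW(S)
[1]
  S→S A: FOLLOW(S) ⊇ FIRST(A) = {b}; new: +{b}
  S→S A: FOLLOW(A) ⊇ FOLLOW(S) ⊇ {$,b}; new: +{$,b}
  FOLLOW[S]={$,b}  FOLLOW[A]={$,b}
[2] — fixpoint
  FOLLOW[S]={$,b}  FOLLOW[A]={$,b}

FOLLOW(S) = ["$", "b"]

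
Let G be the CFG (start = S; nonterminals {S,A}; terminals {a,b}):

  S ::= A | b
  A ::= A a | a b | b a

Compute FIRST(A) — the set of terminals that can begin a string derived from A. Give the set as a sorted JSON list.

FIRST sets, iterate to fixpoint:
[1]
  A via A→a b: +{a}
  A via A→b a: +{b}
  S via S→A: +{a,b}
  S: {a,b}  A: {a,b}
[2] — fixpoint
  S: {a,b}  A: {a,b}

FIRST(A) = ["a", "b"]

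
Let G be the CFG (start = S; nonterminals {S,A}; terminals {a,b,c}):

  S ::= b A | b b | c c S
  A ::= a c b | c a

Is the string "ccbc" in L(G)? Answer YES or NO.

Convert to CNF:
  S -> T1 X4 | T2 A | T2 T2
  A -> T0 X3 | T1 T0
  T0 -> a
  T1 -> c
  T2 -> b
  X3 -> T1 T2
  X4 -> T1 S

Fill CYK table bottom-up:
  T[0,0] 'c' = {T1}  orig:{}
  T[1,1] 'c' = {T1}  orig:{}
  T[2,2] 'b' = {T2}  orig:{}
  T[3,3] 'c' = {T1}  orig:{}
  T[0,1] 'cc' = ∅
  T[1,2] 'cb' = {X3}  orig:{}
  T[2,3] 'bc' = ∅
  T[0,2] 'ccb' = ∅
  T[1,3] 'cbc' = ∅
  T[0,3] 'ccbc' = ∅

S ∉ T[0,3] ⇒ NO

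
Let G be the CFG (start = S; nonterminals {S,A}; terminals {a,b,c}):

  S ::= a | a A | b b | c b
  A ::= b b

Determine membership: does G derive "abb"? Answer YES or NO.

CNF form of G:
  S -> T0 T0 | T1 A | T2 T0 | a
  A -> T0 T0
  T0 -> b
  T1 -> a
  T2 -> c

CYK table (by increasing span):
  T[0,0] 'a' = {S,T1}  orig:{S}
  T[1,1] 'b' = {T0}  orig:{}
  T[2,2] 'b' = {T0}  orig:{}
  T[0,1] 'ab' = ∅
  T[1,2] 'bb' = {A,S}
  T[0,2] 'abb' = {S}

S ∈ T[0,2] ⇒ YES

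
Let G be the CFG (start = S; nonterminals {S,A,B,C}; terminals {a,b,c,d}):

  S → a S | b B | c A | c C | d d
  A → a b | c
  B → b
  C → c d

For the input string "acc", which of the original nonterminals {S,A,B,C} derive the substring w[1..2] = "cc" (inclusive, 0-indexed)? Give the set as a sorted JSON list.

CNF form of G:
  S -> T0 S | T1 B | T2 A | T2 C | T3 T3
  A -> T0 T1 | c
  B -> b
  C -> T2 T3
  T0 -> a
  T1 -> b
  T2 -> c
  T3 -> d

Fill CYK table bottom-up — only the sub-triangle for w[1..2]:
  cell(1,1) c: {A,T2}  orig:{A}
  cell(2,2) c: {A,T2}  orig:{A}
  cell(1,2) cc: {S}

Original NTs in T[1,2] deriving "cc": ["S"]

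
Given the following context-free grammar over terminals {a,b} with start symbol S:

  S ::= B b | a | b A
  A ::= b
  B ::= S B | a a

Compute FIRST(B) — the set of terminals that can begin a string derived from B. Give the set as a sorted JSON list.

FIRST iteration:
iter 1:
  A via A→b: +{b}
  B via B→a a: +{a}
  S via S→B b: +{a}
  S via S→b A: +{b}
  S: {a,b}  A: {b}  B: {a}
iter 2:
  B via B→S B: +{b}
  S: {a,b}  A: {b}  B: {a,b}
iter 3: done
  S: {a,b}  A: {b}  B: {a,b}

FIRST(B) = ["a", "b"]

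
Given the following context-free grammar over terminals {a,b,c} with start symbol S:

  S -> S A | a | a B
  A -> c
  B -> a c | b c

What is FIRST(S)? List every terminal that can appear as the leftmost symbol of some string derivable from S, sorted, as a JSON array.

Compute FIRST by fixpoint:
iter 1:
  A via A→c: +{c}
  B via B→a c: +{a}
  B via B→b c: +{b}
  S via S→a: +{a}
  S: {a}  A: {c}  B: {a,b}
iter 2: — fixpoint
  S: {a}  A: {c}  B: {a,b}

FIRST(S) = ["a"]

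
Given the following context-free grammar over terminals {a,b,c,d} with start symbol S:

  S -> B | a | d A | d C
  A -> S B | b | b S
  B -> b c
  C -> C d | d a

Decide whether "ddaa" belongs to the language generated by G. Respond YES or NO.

Convert to CNF:
  S -> T0 T1 | T2 A | T2 C | a
  A -> S B | T0 S | b
  B -> T0 T1
  C -> C T2 | T2 T3
  T0 -> b
  T1 -> c
  T2 -> d
  T3 -> a

CYK fill:
  cell(0,0) d: {T2}  orig:{}
  cell(1,1) d: {T2}  orig:{}
  cell(2,2) a: {S,T3}  orig:{S}
  cell(3,3) a: {S,T3}  orig:{S}
  cell(0,1) dd: ∅
  cell(1,2) da: {C}
  cell(2,3) aa: ∅
  cell(0,2) dda: {S}
  cell(1,3) daa: ∅
  cell(0,3) ddaa: ∅

S ∉ T[0,3] ⇒ NO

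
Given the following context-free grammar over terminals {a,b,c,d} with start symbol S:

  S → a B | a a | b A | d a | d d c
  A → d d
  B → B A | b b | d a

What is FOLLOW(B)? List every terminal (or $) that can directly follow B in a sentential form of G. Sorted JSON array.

Compute FIRST by fixpoint:
iter 1:
  A via A→d d: +{d}
  B via B→b b: +{b}
  B via B→d a: +{d}
  S via S→a B: +{a}
  S via S→b A: +{b}
  S via S→d a: +{d}
  FIRST(S)={a,b,d}  FIRST(A)={d}  FIRST(B)={b,d}
iter 2: done
  FIRST(S)={a,b,d}  FIRST(A)={d}  FIRST(B)={b,d}

FOLLOW sets:
seed FOLLOW(S) with $
pass 1:
  B→B A: FOLLOW(B) ⊇ FIRST(A) = {d}; new: +{d}
  B→B A: FOLLOW(A) ⊇ FOLLOW(B) ⊇ {d}; new: +{d}
  S→a B: FOLLOW(B) ⊇ FOLLOW(S) ⊇ {$}; new: +{$}
  S→b A: FOLLOW(A) ⊇ FOLLOW(S) ⊇ {$}; new: +{$}
  FOLLOW(S)={$}  FOLLOW(A)={$,d}  FOLLOW(B)={$,d}
pass 2: (stable)
  FOLLOW(S)={$}  FOLLOW(A)={$,d}  FOLLOW(B)={$,d}

FOLLOW(B) = ["$", "d"]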